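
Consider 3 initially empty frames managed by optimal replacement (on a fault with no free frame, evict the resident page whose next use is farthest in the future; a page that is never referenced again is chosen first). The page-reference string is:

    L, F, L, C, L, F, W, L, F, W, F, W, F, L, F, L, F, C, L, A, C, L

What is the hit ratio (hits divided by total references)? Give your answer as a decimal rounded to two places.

0.73

L -> fault, frames {L}
F -> fault, frames {L,F}
L -> hit
C -> fault, frames {L,F,C}
L -> hit
F -> hit
W -> fault, evict C, frames {L,F,W}
L -> hit
F -> hit
W -> hit
F -> hit
W -> hit
F -> hit
L -> hit
F -> hit
L -> hit
F -> hit
C -> fault, evict W, frames {L,F,C}
L -> hit
A -> fault, evict F, frames {L,C,A}
C -> hit
L -> hit
Hits: 16 of 22 references → 16/22 = 0.7273.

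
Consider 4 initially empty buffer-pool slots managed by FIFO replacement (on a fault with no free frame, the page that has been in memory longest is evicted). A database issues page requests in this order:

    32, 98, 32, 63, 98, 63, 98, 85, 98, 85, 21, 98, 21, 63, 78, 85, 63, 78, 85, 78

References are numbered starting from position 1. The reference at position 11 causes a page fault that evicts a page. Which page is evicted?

32

pos 1: 32 -> miss, frames {32}
pos 2: 98 -> miss, frames {32,98}
pos 3: 32 -> hit
pos 4: 63 -> miss, frames {32,98,63}
pos 5: 98 -> hit
pos 6: 63 -> hit
pos 7: 98 -> hit
pos 8: 85 -> miss, frames {32,98,63,85}
pos 9: 98 -> hit
pos 10: 85 -> hit
pos 11: 21 -> miss, evict 32, frames {98,63,85,21}
At position 11, page 32 is evicted.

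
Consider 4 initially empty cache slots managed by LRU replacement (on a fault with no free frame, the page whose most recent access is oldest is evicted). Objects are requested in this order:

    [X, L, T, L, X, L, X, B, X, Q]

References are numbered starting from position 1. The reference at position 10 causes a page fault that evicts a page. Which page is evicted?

pos 1: X: miss, frames [X]
pos 2: L: miss, frames [X, L]
pos 3: T: miss, frames [X, L, T]
pos 4: L: hit
pos 5: X: hit
pos 6: L: hit
pos 7: X: hit
pos 8: B: miss, frames [T, L, X, B]
pos 9: X: hit
pos 10: Q: miss, evict T, frames [L, B, X, Q]
At position 10, page T is evicted.

T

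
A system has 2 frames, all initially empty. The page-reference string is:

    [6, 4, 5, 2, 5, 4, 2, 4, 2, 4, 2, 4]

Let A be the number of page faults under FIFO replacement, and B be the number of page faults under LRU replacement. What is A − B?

Under FIFO: F F F F . F . . . . . . → 5 faults.
Under LRU: F F F F . F F . . . . . → 6 faults.
A − B = 5 − 6 = -1.

-1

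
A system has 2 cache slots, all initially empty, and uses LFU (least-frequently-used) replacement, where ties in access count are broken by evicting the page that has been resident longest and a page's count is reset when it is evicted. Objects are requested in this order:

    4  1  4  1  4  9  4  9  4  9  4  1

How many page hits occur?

4 -> fault, frames (4)
1 -> fault, frames (4 1)
4 -> hit
1 -> hit
4 -> hit
9 -> fault, evict 1, frames (4 9)
4 -> hit
9 -> hit
4 -> hit
9 -> hit
4 -> hit
1 -> fault, evict 9, frames (4 1)
Hits: 8.

8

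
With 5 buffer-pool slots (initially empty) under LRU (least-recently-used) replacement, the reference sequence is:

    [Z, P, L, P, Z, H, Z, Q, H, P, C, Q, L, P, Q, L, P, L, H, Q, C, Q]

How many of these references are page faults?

Z → miss, frames (Z)
P → miss, frames (Z P)
L → miss, frames (Z P L)
P → hit
Z → hit
H → miss, frames (L P Z H)
Z → hit
Q → miss, frames (L P H Z Q)
H → hit
P → hit
C → miss, evict L, frames (Z Q H P C)
Q → hit
L → miss, evict Z, frames (H P C Q L)
P → hit
Q → hit
L → hit
P → hit
L → hit
H → hit
Q → hit
C → hit
Q → hit
Page faults: 7.

7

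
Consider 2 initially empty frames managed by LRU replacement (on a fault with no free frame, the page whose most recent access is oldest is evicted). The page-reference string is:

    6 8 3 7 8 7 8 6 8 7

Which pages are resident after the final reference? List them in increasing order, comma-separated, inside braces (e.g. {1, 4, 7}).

{7, 8}

6: miss, frames {6}
8: miss, frames {6,8}
3: miss, evict 6, frames {8,3}
7: miss, evict 8, frames {3,7}
8: miss, evict 3, frames {7,8}
7: hit
8: hit
6: miss, evict 7, frames {8,6}
8: hit
7: miss, evict 6, frames {8,7}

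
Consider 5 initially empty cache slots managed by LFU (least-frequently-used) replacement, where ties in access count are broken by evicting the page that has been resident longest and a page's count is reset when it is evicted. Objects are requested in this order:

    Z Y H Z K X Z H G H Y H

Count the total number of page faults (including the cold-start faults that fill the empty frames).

7

Z -> fault, frames {Z}
Y -> fault, frames {Z,Y}
H -> fault, frames {Z,Y,H}
Z -> hit
K -> fault, frames {Z,Y,H,K}
X -> fault, frames {Z,Y,H,K,X}
Z -> hit
H -> hit
G -> fault, evict Y, frames {Z,H,K,X,G}
H -> hit
Y -> fault, evict K, frames {Z,H,X,G,Y}
H -> hit
Page faults: 7.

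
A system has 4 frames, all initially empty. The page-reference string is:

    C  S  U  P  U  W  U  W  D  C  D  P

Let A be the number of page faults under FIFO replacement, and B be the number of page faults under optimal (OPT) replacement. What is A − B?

Under FIFO: F F F F . F . . F F . . → 7 faults.
Under OPT: F F F F . F . . F . . . → 6 faults.
A − B = 7 − 6 = 1.

1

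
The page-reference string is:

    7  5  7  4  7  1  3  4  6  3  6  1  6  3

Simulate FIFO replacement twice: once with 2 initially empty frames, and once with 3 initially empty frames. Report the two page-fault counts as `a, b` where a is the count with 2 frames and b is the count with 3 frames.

2 frames: F F . F F F F F F F . F F F → 12 faults.
3 frames: F F . F . F F . F . . . . . → 6 faults.
6 < 12: adding a frame reduced faults, as is typical.

12, 6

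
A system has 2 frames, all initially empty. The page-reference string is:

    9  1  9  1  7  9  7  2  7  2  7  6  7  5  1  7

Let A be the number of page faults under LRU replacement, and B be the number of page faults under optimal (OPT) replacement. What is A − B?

Under LRU: F F . . F F . F . . . F . F F F → 9 faults.
Under OPT: F F . . F . . F . . . F . F F . → 7 faults.
A − B = 9 − 7 = 2.

2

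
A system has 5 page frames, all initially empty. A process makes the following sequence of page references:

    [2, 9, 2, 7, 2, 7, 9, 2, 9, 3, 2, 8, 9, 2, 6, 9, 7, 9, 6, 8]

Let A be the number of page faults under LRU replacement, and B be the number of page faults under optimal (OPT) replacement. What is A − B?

1

Under LRU: F F . F . . . . . F . F . . F . F . . . → 7 faults.
Under OPT: F F . F . . . . . F . F . . F . . . . . → 6 faults.
A − B = 7 − 6 = 1.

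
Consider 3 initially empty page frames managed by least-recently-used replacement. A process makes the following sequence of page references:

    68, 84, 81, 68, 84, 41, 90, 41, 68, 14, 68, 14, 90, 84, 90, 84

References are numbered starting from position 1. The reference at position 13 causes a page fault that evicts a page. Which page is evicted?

pos 1: 68 -> miss, frames {68}
pos 2: 84 -> miss, frames {68,84}
pos 3: 81 -> miss, frames {68,84,81}
pos 4: 68 -> hit
pos 5: 84 -> hit
pos 6: 41 -> miss, evict 81, frames {68,84,41}
pos 7: 90 -> miss, evict 68, frames {84,41,90}
pos 8: 41 -> hit
pos 9: 68 -> miss, evict 84, frames {90,41,68}
pos 10: 14 -> miss, evict 90, frames {41,68,14}
pos 11: 68 -> hit
pos 12: 14 -> hit
pos 13: 90 -> miss, evict 41, frames {68,14,90}
At position 13, page 41 is evicted.

41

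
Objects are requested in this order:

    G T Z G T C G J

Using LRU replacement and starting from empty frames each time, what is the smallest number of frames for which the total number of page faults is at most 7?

3

f=1: 8 faults
f=2: 8 faults
f=3: 5 faults
f=4: 5 faults
f=5: 5 faults
Smallest f with faults ≤ 7 is 3.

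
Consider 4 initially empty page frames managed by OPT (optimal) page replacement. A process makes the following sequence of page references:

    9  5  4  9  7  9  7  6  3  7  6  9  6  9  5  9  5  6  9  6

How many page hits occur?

13

9: miss, frames (9)
5: miss, frames (9 5)
4: miss, frames (9 5 4)
9: hit
7: miss, frames (9 5 4 7)
9: hit
7: hit
6: miss, evict 4, frames (9 5 7 6)
3: miss, evict 5, frames (9 7 6 3)
7: hit
6: hit
9: hit
6: hit
9: hit
5: miss, evict 3, frames (9 7 6 5)
9: hit
5: hit
6: hit
9: hit
6: hit
Hits: 13.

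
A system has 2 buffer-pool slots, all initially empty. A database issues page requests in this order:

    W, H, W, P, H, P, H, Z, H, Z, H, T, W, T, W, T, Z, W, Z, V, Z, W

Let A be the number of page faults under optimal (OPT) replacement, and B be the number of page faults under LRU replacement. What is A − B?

Under OPT: F F . F . . . F . . . F F . . . F . . F . F → 9 faults.
Under LRU: F F . F F . . F . . . F F . . . F F . F . F → 11 faults.
A − B = 9 − 11 = -2.

-2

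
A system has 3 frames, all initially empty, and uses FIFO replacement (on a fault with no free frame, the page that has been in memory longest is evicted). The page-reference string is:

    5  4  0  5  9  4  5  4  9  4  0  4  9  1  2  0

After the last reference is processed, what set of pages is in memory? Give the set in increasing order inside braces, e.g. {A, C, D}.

{0, 1, 2}

5: miss, frames {5}
4: miss, frames {5,4}
0: miss, frames {5,4,0}
5: hit
9: miss, evict 5, frames {4,0,9}
4: hit
5: miss, evict 4, frames {0,9,5}
4: miss, evict 0, frames {9,5,4}
9: hit
4: hit
0: miss, evict 9, frames {5,4,0}
4: hit
9: miss, evict 5, frames {4,0,9}
1: miss, evict 4, frames {0,9,1}
2: miss, evict 0, frames {9,1,2}
0: miss, evict 9, frames {1,2,0}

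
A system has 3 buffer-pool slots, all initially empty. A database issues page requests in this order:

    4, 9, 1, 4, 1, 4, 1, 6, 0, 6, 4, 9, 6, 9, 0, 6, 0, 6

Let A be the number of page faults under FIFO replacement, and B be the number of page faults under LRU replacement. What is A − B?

1

Under FIFO: F F F . . . . F F . F F F . F . . . → 9 faults.
Under LRU: F F F . . . . F F . F F . . F . . . → 8 faults.
A − B = 9 − 8 = 1.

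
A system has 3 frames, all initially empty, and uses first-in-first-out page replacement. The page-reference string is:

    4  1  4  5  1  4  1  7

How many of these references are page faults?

4 -> miss, frames (4)
1 -> miss, frames (4 1)
4 -> hit
5 -> miss, frames (4 1 5)
1 -> hit
4 -> hit
1 -> hit
7 -> miss, evict 4, frames (1 5 7)
Page faults: 4.

4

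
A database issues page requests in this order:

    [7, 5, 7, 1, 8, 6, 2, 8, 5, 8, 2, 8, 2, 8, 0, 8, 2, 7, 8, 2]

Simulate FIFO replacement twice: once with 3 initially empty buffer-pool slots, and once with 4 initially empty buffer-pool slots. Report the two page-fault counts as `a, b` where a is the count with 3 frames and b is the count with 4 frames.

3 frames: F F . F F F F . F F . . . . F . F F F . → 12 faults.
4 frames: F F . F F F F . F . . . . . F F . F . F → 11 faults.
11 < 12: adding a frame reduced faults, as is typical.

12, 11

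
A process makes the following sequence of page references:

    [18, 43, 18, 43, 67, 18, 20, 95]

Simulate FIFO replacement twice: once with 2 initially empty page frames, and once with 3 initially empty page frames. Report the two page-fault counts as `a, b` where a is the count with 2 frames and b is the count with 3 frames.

6, 5

2 frames: F F . . F F F F → 6 faults.
3 frames: F F . . F . F F → 5 faults.
5 < 6: adding a frame reduced faults, as is typical.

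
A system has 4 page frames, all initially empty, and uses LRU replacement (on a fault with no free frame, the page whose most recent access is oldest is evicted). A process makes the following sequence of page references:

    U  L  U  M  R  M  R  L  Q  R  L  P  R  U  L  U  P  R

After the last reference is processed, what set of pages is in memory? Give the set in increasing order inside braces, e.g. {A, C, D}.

U → miss, frames (U)
L → miss, frames (U L)
U → hit
M → miss, frames (L U M)
R → miss, frames (L U M R)
M → hit
R → hit
L → hit
Q → miss, evict U, frames (M R L Q)
R → hit
L → hit
P → miss, evict M, frames (Q R L P)
R → hit
U → miss, evict Q, frames (L P R U)
L → hit
U → hit
P → hit
R → hit

{L, P, R, U}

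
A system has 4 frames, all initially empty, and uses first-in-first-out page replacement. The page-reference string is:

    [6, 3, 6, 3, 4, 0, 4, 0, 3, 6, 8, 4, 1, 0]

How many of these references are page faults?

6

6 → miss, frames [6]
3 → miss, frames [6, 3]
6 → hit
3 → hit
4 → miss, frames [6, 3, 4]
0 → miss, frames [6, 3, 4, 0]
4 → hit
0 → hit
3 → hit
6 → hit
8 → miss, evict 6, frames [3, 4, 0, 8]
4 → hit
1 → miss, evict 3, frames [4, 0, 8, 1]
0 → hit
Page faults: 6.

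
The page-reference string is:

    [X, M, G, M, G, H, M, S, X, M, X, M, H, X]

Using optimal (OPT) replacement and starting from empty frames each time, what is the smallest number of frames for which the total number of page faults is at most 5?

f=1: 14 faults
f=2: 7 faults
f=3: 6 faults
f=4: 5 faults
f=5: 5 faults
Smallest f with faults ≤ 5 is 4.

4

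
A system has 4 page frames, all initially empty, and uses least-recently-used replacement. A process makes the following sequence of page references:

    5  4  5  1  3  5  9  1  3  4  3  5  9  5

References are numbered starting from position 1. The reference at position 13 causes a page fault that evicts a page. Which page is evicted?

pos 1: 5 -> miss, frames [5]
pos 2: 4 -> miss, frames [5, 4]
pos 3: 5 -> hit
pos 4: 1 -> miss, frames [4, 5, 1]
pos 5: 3 -> miss, frames [4, 5, 1, 3]
pos 6: 5 -> hit
pos 7: 9 -> miss, evict 4, frames [1, 3, 5, 9]
pos 8: 1 -> hit
pos 9: 3 -> hit
pos 10: 4 -> miss, evict 5, frames [9, 1, 3, 4]
pos 11: 3 -> hit
pos 12: 5 -> miss, evict 9, frames [1, 4, 3, 5]
pos 13: 9 -> miss, evict 1, frames [4, 3, 5, 9]
At position 13, page 1 is evicted.

1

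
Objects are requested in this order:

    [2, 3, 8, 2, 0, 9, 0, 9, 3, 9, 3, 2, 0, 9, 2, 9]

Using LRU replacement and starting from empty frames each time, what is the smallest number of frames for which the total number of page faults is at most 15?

2

f=1: 16 faults
f=2: 11 faults
f=3: 9 faults
f=4: 6 faults
f=5: 5 faults
Smallest f with faults ≤ 15 is 2.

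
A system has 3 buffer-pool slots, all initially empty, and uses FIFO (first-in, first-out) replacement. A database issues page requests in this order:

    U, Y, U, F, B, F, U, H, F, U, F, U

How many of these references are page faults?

U: fault, frames (U)
Y: fault, frames (U Y)
U: hit
F: fault, frames (U Y F)
B: fault, evict U, frames (Y F B)
F: hit
U: fault, evict Y, frames (F B U)
H: fault, evict F, frames (B U H)
F: fault, evict B, frames (U H F)
U: hit
F: hit
U: hit
Page faults: 7.

7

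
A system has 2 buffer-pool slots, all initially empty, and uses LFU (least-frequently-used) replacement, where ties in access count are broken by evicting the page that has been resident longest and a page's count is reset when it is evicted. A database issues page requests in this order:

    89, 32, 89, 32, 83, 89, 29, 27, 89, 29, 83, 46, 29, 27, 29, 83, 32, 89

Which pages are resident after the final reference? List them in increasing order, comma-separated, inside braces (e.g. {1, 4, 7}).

89: fault, frames (89)
32: fault, frames (89 32)
89: hit
32: hit
83: fault, evict 89, frames (32 83)
89: fault, evict 83, frames (32 89)
29: fault, evict 89, frames (32 29)
27: fault, evict 29, frames (32 27)
89: fault, evict 27, frames (32 89)
29: fault, evict 89, frames (32 29)
83: fault, evict 29, frames (32 83)
46: fault, evict 83, frames (32 46)
29: fault, evict 46, frames (32 29)
27: fault, evict 29, frames (32 27)
29: fault, evict 27, frames (32 29)
83: fault, evict 29, frames (32 83)
32: hit
89: fault, evict 83, frames (32 89)

{32, 89}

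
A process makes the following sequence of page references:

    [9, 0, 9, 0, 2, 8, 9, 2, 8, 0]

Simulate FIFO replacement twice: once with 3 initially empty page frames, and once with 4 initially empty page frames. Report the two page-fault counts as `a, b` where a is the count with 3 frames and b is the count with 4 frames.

3 frames: F F . . F F F . . F → 6 faults.
4 frames: F F . . F F . . . . → 4 faults.
4 < 6: adding a frame reduced faults, as is typical.

6, 4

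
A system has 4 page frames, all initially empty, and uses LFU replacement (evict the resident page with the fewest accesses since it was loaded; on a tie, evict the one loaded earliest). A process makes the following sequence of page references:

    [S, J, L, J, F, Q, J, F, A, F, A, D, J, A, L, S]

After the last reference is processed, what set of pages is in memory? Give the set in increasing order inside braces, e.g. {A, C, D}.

S -> miss, frames [S]
J -> miss, frames [S, J]
L -> miss, frames [S, J, L]
J -> hit
F -> miss, frames [S, J, L, F]
Q -> miss, evict S, frames [J, L, F, Q]
J -> hit
F -> hit
A -> miss, evict L, frames [J, F, Q, A]
F -> hit
A -> hit
D -> miss, evict Q, frames [J, F, A, D]
J -> hit
A -> hit
L -> miss, evict D, frames [J, F, A, L]
S -> miss, evict L, frames [J, F, A, S]

{A, F, J, S}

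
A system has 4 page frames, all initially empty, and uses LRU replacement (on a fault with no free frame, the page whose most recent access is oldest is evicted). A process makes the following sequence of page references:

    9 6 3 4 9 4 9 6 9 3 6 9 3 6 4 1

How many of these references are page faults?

5

9 → fault, frames [9]
6 → fault, frames [9, 6]
3 → fault, frames [9, 6, 3]
4 → fault, frames [9, 6, 3, 4]
9 → hit
4 → hit
9 → hit
6 → hit
9 → hit
3 → hit
6 → hit
9 → hit
3 → hit
6 → hit
4 → hit
1 → fault, evict 9, frames [3, 6, 4, 1]
Page faults: 5.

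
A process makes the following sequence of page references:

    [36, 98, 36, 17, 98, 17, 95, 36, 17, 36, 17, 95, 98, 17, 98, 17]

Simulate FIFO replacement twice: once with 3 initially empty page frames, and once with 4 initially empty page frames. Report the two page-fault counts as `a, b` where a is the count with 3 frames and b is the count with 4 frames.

7, 4

3 frames: F F . F . . F F . . . . F F . . → 7 faults.
4 frames: F F . F . . F . . . . . . . . . → 4 faults.
4 < 7: adding a frame reduced faults, as is typical.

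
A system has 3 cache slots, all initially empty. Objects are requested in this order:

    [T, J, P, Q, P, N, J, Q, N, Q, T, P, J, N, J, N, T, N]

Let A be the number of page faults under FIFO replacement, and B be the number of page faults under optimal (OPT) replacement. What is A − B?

3

Under FIFO: F F F F . F F . . . F F . F F . F . → 11 faults.
Under OPT: F F F F . F . . . . F F . . . . F . → 8 faults.
A − B = 11 − 8 = 3.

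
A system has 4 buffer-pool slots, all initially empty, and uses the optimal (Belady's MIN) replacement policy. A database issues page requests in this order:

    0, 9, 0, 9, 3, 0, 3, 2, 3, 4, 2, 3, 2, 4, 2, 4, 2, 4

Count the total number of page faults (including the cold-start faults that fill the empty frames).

0 → fault, frames (0)
9 → fault, frames (0 9)
0 → hit
9 → hit
3 → fault, frames (0 9 3)
0 → hit
3 → hit
2 → fault, frames (0 9 3 2)
3 → hit
4 → fault, evict 9, frames (0 3 2 4)
2 → hit
3 → hit
2 → hit
4 → hit
2 → hit
4 → hit
2 → hit
4 → hit
Page faults: 5.

5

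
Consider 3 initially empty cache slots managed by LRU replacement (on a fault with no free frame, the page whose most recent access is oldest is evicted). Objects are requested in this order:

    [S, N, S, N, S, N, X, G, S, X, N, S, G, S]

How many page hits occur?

7

S -> miss, frames [S]
N -> miss, frames [S, N]
S -> hit
N -> hit
S -> hit
N -> hit
X -> miss, frames [S, N, X]
G -> miss, evict S, frames [N, X, G]
S -> miss, evict N, frames [X, G, S]
X -> hit
N -> miss, evict G, frames [S, X, N]
S -> hit
G -> miss, evict X, frames [N, S, G]
S -> hit
Hits: 7.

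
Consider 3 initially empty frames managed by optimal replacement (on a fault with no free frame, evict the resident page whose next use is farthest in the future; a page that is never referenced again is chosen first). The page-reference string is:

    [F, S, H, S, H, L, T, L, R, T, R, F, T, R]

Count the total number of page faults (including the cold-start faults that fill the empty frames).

6

F: miss, frames {F}
S: miss, frames {F,S}
H: miss, frames {F,S,H}
S: hit
H: hit
L: miss, evict H, frames {F,S,L}
T: miss, evict S, frames {F,L,T}
L: hit
R: miss, evict L, frames {F,T,R}
T: hit
R: hit
F: hit
T: hit
R: hit
Page faults: 6.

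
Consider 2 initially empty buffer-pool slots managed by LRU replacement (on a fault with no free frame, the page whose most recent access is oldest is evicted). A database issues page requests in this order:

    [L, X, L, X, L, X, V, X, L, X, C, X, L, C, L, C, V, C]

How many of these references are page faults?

8

L -> miss, frames (L)
X -> miss, frames (L X)
L -> hit
X -> hit
L -> hit
X -> hit
V -> miss, evict L, frames (X V)
X -> hit
L -> miss, evict V, frames (X L)
X -> hit
C -> miss, evict L, frames (X C)
X -> hit
L -> miss, evict C, frames (X L)
C -> miss, evict X, frames (L C)
L -> hit
C -> hit
V -> miss, evict L, frames (C V)
C -> hit
Page faults: 8.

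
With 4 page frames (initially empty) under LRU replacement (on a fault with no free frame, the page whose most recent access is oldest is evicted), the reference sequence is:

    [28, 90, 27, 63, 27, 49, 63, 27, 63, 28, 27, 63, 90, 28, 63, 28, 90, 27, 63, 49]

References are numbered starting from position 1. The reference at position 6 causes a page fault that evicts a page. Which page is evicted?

28

pos 1: 28: miss, frames (28)
pos 2: 90: miss, frames (28 90)
pos 3: 27: miss, frames (28 90 27)
pos 4: 63: miss, frames (28 90 27 63)
pos 5: 27: hit
pos 6: 49: miss, evict 28, frames (90 63 27 49)
At position 6, page 28 is evicted.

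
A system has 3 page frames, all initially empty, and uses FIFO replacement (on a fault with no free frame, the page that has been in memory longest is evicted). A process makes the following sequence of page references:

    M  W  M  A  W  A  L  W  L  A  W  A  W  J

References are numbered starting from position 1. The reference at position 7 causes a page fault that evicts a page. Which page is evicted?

M

pos 1: M: miss, frames [M]
pos 2: W: miss, frames [M, W]
pos 3: M: hit
pos 4: A: miss, frames [M, W, A]
pos 5: W: hit
pos 6: A: hit
pos 7: L: miss, evict M, frames [W, A, L]
At position 7, page M is evicted.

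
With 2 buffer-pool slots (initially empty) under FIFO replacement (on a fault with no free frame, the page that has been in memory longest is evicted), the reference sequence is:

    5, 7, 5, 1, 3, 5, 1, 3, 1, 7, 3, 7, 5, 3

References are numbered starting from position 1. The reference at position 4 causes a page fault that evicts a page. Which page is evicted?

5

pos 1: 5: miss, frames [5]
pos 2: 7: miss, frames [5, 7]
pos 3: 5: hit
pos 4: 1: miss, evict 5, frames [7, 1]
At position 4, page 5 is evicted.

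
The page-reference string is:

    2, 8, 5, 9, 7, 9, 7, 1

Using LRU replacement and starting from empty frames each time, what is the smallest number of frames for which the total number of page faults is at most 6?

2

f=1: 8 faults
f=2: 6 faults
f=3: 6 faults
f=4: 6 faults
f=5: 6 faults
f=6: 6 faults
Smallest f with faults ≤ 6 is 2.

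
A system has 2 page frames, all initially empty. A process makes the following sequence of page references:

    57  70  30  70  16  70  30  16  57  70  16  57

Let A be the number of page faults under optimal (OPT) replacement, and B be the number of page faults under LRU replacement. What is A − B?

-2

Under OPT: F F F . F . F . F F . F → 8 faults.
Under LRU: F F F . F . F F F F F F → 10 faults.
A − B = 8 − 10 = -2.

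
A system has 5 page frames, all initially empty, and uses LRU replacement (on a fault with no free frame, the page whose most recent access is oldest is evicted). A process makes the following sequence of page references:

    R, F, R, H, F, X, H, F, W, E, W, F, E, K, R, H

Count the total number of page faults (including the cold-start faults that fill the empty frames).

9

R: miss, frames [R]
F: miss, frames [R, F]
R: hit
H: miss, frames [F, R, H]
F: hit
X: miss, frames [R, H, F, X]
H: hit
F: hit
W: miss, frames [R, X, H, F, W]
E: miss, evict R, frames [X, H, F, W, E]
W: hit
F: hit
E: hit
K: miss, evict X, frames [H, W, F, E, K]
R: miss, evict H, frames [W, F, E, K, R]
H: miss, evict W, frames [F, E, K, R, H]
Page faults: 9.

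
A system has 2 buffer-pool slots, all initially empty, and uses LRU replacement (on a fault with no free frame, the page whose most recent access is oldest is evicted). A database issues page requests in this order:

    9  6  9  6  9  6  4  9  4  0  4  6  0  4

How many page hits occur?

6

9 → miss, frames (9)
6 → miss, frames (9 6)
9 → hit
6 → hit
9 → hit
6 → hit
4 → miss, evict 9, frames (6 4)
9 → miss, evict 6, frames (4 9)
4 → hit
0 → miss, evict 9, frames (4 0)
4 → hit
6 → miss, evict 0, frames (4 6)
0 → miss, evict 4, frames (6 0)
4 → miss, evict 6, frames (0 4)
Hits: 6.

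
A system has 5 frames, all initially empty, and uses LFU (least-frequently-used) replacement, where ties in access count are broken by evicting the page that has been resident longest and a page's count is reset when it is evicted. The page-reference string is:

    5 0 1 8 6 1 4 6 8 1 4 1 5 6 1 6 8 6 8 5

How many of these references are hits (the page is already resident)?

5: miss, frames {5}
0: miss, frames {5,0}
1: miss, frames {5,0,1}
8: miss, frames {5,0,1,8}
6: miss, frames {5,0,1,8,6}
1: hit
4: miss, evict 5, frames {0,1,8,6,4}
6: hit
8: hit
1: hit
4: hit
1: hit
5: miss, evict 0, frames {1,8,6,4,5}
6: hit
1: hit
6: hit
8: hit
6: hit
8: hit
5: hit
Hits: 13.

13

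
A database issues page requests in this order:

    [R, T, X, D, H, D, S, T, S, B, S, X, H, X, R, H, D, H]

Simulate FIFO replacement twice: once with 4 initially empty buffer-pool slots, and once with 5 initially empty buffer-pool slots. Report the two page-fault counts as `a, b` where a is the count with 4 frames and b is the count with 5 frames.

4 frames: F F F F F . F F . F . F F . F . F . → 12 faults.
5 frames: F F F F F . F . . F . . . . F . . . → 8 faults.
8 < 12: adding a frame reduced faults, as is typical.

12, 8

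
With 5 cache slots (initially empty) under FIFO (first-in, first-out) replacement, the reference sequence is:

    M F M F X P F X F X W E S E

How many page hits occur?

7

M → fault, frames {M}
F → fault, frames {M,F}
M → hit
F → hit
X → fault, frames {M,F,X}
P → fault, frames {M,F,X,P}
F → hit
X → hit
F → hit
X → hit
W → fault, frames {M,F,X,P,W}
E → fault, evict M, frames {F,X,P,W,E}
S → fault, evict F, frames {X,P,W,E,S}
E → hit
Hits: 7.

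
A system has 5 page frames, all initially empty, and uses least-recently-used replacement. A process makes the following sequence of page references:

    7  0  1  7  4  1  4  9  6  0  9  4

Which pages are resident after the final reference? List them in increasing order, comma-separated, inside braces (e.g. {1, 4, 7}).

7: miss, frames {7}
0: miss, frames {7,0}
1: miss, frames {7,0,1}
7: hit
4: miss, frames {0,1,7,4}
1: hit
4: hit
9: miss, frames {0,7,1,4,9}
6: miss, evict 0, frames {7,1,4,9,6}
0: miss, evict 7, frames {1,4,9,6,0}
9: hit
4: hit

{0, 1, 4, 6, 9}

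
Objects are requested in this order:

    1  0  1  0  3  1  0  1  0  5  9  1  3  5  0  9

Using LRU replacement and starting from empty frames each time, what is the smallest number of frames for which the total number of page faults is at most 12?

2

f=1: 16 faults
f=2: 12 faults
f=3: 10 faults
f=4: 8 faults
f=5: 5 faults
Smallest f with faults ≤ 12 is 2.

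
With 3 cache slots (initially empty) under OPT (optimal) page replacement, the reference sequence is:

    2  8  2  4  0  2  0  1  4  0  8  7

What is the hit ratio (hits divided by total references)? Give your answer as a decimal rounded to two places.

0.42

2 → miss, frames (2)
8 → miss, frames (2 8)
2 → hit
4 → miss, frames (2 8 4)
0 → miss, evict 8, frames (2 4 0)
2 → hit
0 → hit
1 → miss, evict 2, frames (4 0 1)
4 → hit
0 → hit
8 → miss, evict 1, frames (4 0 8)
7 → miss, evict 8, frames (4 0 7)
Hits: 5 of 12 references → 5/12 = 0.4167.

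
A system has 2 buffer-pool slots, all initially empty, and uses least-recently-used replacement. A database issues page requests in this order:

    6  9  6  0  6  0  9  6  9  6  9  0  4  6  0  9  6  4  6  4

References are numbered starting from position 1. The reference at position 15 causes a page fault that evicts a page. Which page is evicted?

4

pos 1: 6 -> fault, frames (6)
pos 2: 9 -> fault, frames (6 9)
pos 3: 6 -> hit
pos 4: 0 -> fault, evict 9, frames (6 0)
pos 5: 6 -> hit
pos 6: 0 -> hit
pos 7: 9 -> fault, evict 6, frames (0 9)
pos 8: 6 -> fault, evict 0, frames (9 6)
pos 9: 9 -> hit
pos 10: 6 -> hit
pos 11: 9 -> hit
pos 12: 0 -> fault, evict 6, frames (9 0)
pos 13: 4 -> fault, evict 9, frames (0 4)
pos 14: 6 -> fault, evict 0, frames (4 6)
pos 15: 0 -> fault, evict 4, frames (6 0)
At position 15, page 4 is evicted.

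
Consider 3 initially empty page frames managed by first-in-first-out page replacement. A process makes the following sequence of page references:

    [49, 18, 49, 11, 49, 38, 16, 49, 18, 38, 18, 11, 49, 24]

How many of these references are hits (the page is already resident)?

3

49 → miss, frames (49)
18 → miss, frames (49 18)
49 → hit
11 → miss, frames (49 18 11)
49 → hit
38 → miss, evict 49, frames (18 11 38)
16 → miss, evict 18, frames (11 38 16)
49 → miss, evict 11, frames (38 16 49)
18 → miss, evict 38, frames (16 49 18)
38 → miss, evict 16, frames (49 18 38)
18 → hit
11 → miss, evict 49, frames (18 38 11)
49 → miss, evict 18, frames (38 11 49)
24 → miss, evict 38, frames (11 49 24)
Hits: 3.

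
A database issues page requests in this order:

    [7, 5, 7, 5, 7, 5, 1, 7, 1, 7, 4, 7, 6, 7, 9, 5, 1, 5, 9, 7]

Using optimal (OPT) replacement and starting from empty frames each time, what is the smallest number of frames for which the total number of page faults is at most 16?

f=1: 20 faults
f=2: 10 faults
f=3: 8 faults
f=4: 6 faults
f=5: 6 faults
f=6: 6 faults
Smallest f with faults ≤ 16 is 2.

2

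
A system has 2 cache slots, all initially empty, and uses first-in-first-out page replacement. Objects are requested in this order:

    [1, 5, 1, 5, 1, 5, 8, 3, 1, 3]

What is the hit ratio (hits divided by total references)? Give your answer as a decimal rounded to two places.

1 -> fault, frames {1}
5 -> fault, frames {1,5}
1 -> hit
5 -> hit
1 -> hit
5 -> hit
8 -> fault, evict 1, frames {5,8}
3 -> fault, evict 5, frames {8,3}
1 -> fault, evict 8, frames {3,1}
3 -> hit
Hits: 5 of 10 references → 5/10 = 0.5000.

0.50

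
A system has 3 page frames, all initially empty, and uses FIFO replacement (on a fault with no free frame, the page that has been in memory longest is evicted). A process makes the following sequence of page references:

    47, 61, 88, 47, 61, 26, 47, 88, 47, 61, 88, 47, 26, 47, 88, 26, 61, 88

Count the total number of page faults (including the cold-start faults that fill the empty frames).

47 → miss, frames [47]
61 → miss, frames [47, 61]
88 → miss, frames [47, 61, 88]
47 → hit
61 → hit
26 → miss, evict 47, frames [61, 88, 26]
47 → miss, evict 61, frames [88, 26, 47]
88 → hit
47 → hit
61 → miss, evict 88, frames [26, 47, 61]
88 → miss, evict 26, frames [47, 61, 88]
47 → hit
26 → miss, evict 47, frames [61, 88, 26]
47 → miss, evict 61, frames [88, 26, 47]
88 → hit
26 → hit
61 → miss, evict 88, frames [26, 47, 61]
88 → miss, evict 26, frames [47, 61, 88]
Page faults: 11.

11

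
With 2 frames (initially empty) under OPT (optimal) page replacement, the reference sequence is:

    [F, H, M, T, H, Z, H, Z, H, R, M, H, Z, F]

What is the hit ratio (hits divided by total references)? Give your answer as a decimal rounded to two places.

0.36

F: fault, frames {F}
H: fault, frames {F,H}
M: fault, evict F, frames {H,M}
T: fault, evict M, frames {H,T}
H: hit
Z: fault, evict T, frames {H,Z}
H: hit
Z: hit
H: hit
R: fault, evict Z, frames {H,R}
M: fault, evict R, frames {H,M}
H: hit
Z: fault, evict M, frames {H,Z}
F: fault, evict Z, frames {H,F}
Hits: 5 of 14 references → 5/14 = 0.3571.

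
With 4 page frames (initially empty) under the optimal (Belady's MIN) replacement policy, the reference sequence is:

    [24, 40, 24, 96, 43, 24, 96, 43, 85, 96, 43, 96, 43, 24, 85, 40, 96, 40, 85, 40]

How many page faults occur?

24 → fault, frames (24)
40 → fault, frames (24 40)
24 → hit
96 → fault, frames (24 40 96)
43 → fault, frames (24 40 96 43)
24 → hit
96 → hit
43 → hit
85 → fault, evict 40, frames (24 96 43 85)
96 → hit
43 → hit
96 → hit
43 → hit
24 → hit
85 → hit
40 → fault, evict 43, frames (24 96 85 40)
96 → hit
40 → hit
85 → hit
40 → hit
Page faults: 6.

6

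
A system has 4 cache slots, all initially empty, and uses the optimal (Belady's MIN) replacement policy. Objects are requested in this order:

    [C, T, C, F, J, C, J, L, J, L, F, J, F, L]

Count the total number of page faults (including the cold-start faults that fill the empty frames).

5

C → fault, frames (C)
T → fault, frames (C T)
C → hit
F → fault, frames (C T F)
J → fault, frames (C T F J)
C → hit
J → hit
L → fault, evict T, frames (C F J L)
J → hit
L → hit
F → hit
J → hit
F → hit
L → hit
Page faults: 5.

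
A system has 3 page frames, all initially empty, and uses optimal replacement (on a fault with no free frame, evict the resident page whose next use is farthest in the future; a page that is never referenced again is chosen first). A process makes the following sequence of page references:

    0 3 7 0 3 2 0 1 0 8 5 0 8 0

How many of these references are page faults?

7

0 → fault, frames (0)
3 → fault, frames (0 3)
7 → fault, frames (0 3 7)
0 → hit
3 → hit
2 → fault, evict 7, frames (0 3 2)
0 → hit
1 → fault, evict 2, frames (0 3 1)
0 → hit
8 → fault, evict 1, frames (0 3 8)
5 → fault, evict 3, frames (0 8 5)
0 → hit
8 → hit
0 → hit
Page faults: 7.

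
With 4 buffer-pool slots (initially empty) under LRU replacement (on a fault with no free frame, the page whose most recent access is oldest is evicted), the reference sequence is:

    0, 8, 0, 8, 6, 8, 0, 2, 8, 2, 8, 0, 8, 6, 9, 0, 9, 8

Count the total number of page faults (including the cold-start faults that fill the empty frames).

5

0 -> fault, frames (0)
8 -> fault, frames (0 8)
0 -> hit
8 -> hit
6 -> fault, frames (0 8 6)
8 -> hit
0 -> hit
2 -> fault, frames (6 8 0 2)
8 -> hit
2 -> hit
8 -> hit
0 -> hit
8 -> hit
6 -> hit
9 -> fault, evict 2, frames (0 8 6 9)
0 -> hit
9 -> hit
8 -> hit
Page faults: 5.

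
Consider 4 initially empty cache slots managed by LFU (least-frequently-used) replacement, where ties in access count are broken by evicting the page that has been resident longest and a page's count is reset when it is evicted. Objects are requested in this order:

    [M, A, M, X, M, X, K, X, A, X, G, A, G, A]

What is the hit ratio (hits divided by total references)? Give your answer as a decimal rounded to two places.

0.64

M → miss, frames {M}
A → miss, frames {M,A}
M → hit
X → miss, frames {M,A,X}
M → hit
X → hit
K → miss, frames {M,A,X,K}
X → hit
A → hit
X → hit
G → miss, evict K, frames {M,A,X,G}
A → hit
G → hit
A → hit
Hits: 9 of 14 references → 9/14 = 0.6429.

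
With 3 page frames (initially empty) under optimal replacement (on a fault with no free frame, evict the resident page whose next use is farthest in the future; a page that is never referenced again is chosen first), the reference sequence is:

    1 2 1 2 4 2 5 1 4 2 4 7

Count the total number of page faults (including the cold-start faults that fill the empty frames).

1 → fault, frames {1}
2 → fault, frames {1,2}
1 → hit
2 → hit
4 → fault, frames {1,2,4}
2 → hit
5 → fault, evict 2, frames {1,4,5}
1 → hit
4 → hit
2 → fault, evict 5, frames {1,4,2}
4 → hit
7 → fault, evict 2, frames {1,4,7}
Page faults: 6.

6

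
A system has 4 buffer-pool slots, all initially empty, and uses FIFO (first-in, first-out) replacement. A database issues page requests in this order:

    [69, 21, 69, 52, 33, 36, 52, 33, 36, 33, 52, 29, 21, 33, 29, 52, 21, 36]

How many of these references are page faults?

69 -> fault, frames {69}
21 -> fault, frames {69,21}
69 -> hit
52 -> fault, frames {69,21,52}
33 -> fault, frames {69,21,52,33}
36 -> fault, evict 69, frames {21,52,33,36}
52 -> hit
33 -> hit
36 -> hit
33 -> hit
52 -> hit
29 -> fault, evict 21, frames {52,33,36,29}
21 -> fault, evict 52, frames {33,36,29,21}
33 -> hit
29 -> hit
52 -> fault, evict 33, frames {36,29,21,52}
21 -> hit
36 -> hit
Page faults: 8.

8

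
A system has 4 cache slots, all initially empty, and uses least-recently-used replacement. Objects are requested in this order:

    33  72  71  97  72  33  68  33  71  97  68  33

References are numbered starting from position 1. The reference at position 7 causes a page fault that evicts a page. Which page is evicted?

pos 1: 33 -> miss, frames (33)
pos 2: 72 -> miss, frames (33 72)
pos 3: 71 -> miss, frames (33 72 71)
pos 4: 97 -> miss, frames (33 72 71 97)
pos 5: 72 -> hit
pos 6: 33 -> hit
pos 7: 68 -> miss, evict 71, frames (97 72 33 68)
At position 7, page 71 is evicted.

71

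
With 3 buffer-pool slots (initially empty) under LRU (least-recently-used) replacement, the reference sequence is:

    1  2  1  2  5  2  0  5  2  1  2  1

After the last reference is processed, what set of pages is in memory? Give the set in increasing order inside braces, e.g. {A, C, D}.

{1, 2, 5}

1 -> miss, frames [1]
2 -> miss, frames [1, 2]
1 -> hit
2 -> hit
5 -> miss, frames [1, 2, 5]
2 -> hit
0 -> miss, evict 1, frames [5, 2, 0]
5 -> hit
2 -> hit
1 -> miss, evict 0, frames [5, 2, 1]
2 -> hit
1 -> hit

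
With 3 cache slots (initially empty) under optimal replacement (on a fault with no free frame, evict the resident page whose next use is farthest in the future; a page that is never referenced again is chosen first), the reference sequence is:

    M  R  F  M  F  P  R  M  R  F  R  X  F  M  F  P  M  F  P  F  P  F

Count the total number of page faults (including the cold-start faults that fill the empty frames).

M → fault, frames (M)
R → fault, frames (M R)
F → fault, frames (M R F)
M → hit
F → hit
P → fault, evict F, frames (M R P)
R → hit
M → hit
R → hit
F → fault, evict P, frames (M R F)
R → hit
X → fault, evict R, frames (M F X)
F → hit
M → hit
F → hit
P → fault, evict X, frames (M F P)
M → hit
F → hit
P → hit
F → hit
P → hit
F → hit
Page faults: 7.

7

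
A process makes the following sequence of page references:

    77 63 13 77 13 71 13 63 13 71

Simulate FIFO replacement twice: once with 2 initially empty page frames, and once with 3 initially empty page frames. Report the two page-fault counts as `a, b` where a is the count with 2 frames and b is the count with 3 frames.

8, 4

2 frames: F F F F . F F F . F → 8 faults.
3 frames: F F F . . F . . . . → 4 faults.
4 < 8: adding a frame reduced faults, as is typical.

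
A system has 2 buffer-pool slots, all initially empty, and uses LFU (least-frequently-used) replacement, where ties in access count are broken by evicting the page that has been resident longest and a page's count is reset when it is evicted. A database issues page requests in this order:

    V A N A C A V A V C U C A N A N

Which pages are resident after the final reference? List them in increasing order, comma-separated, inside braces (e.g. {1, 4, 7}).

{A, N}

V: miss, frames [V]
A: miss, frames [V, A]
N: miss, evict V, frames [A, N]
A: hit
C: miss, evict N, frames [A, C]
A: hit
V: miss, evict C, frames [A, V]
A: hit
V: hit
C: miss, evict V, frames [A, C]
U: miss, evict C, frames [A, U]
C: miss, evict U, frames [A, C]
A: hit
N: miss, evict C, frames [A, N]
A: hit
N: hit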